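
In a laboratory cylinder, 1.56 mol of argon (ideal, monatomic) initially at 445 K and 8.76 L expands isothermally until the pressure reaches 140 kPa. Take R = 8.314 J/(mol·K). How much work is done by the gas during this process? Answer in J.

P₁ = nRT₁/V₁ = 1.56×8.314×445/8.76 = 659 kPa.
Isothermal: T stays 445 K; PV = const ⇒ V₂ = 41.2 L, P₂ = 140 kPa.
W = nRT ln(V₂/V₁) = 1.56×8.314×445×ln(4.71) = 8940 J.

8940 J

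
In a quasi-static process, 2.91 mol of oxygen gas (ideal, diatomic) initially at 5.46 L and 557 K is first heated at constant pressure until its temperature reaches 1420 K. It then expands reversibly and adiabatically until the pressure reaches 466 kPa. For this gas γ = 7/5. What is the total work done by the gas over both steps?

53400 J

P₁ = nRT₁/V₁ = 2.91×8.314×557/5.46 = 2470 kPa.
Step 1 — Isobaric: P stays 2470 kPa; V/T = const ⇒ T₂ = 1420 K, V₂ = 13.9 L.
W = PΔV = 2470×(13.9−5.46) kPa·L = 20900 J.
ΔU = nCvΔT = 2.91×20.8×(1420−557) = 52200 J.
Q = ΔU + W = nCpΔT = 73100 J.
State after step 1: P = 2470 kPa, V = 13.9 L, T = 1420 K.
Step 2 — Adiabatic: T₂/T₁ = (P₂/P₁)^((γ−1)/γ) ⇒ T₂ = 1420×(0.189)^0.286 = 882 K; V₂ = 45.8 L.
ΔU = nCvΔT = 2.91×20.8×(882−1420) = -32500 J.
Q = 0 for an adiabatic process, so W = −ΔU = 32500 J.
Net over both steps: W = 53400 J, Q = 73100 J, ΔU = 19700 J.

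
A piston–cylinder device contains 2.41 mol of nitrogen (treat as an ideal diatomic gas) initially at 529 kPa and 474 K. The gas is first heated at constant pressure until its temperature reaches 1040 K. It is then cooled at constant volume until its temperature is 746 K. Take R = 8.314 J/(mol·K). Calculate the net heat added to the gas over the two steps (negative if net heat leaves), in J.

V₁ = nRT₁/P₁ = 2.41×8.314×474/529 = 18.0 L.
Step 1 — Isobaric: P stays 529 kPa; V/T = const ⇒ T₂ = 1040 K, V₂ = 39.4 L.
W = PΔV = 529×(39.4−18.0) kPa·L = 11300 J.
ΔU = nCvΔT = 2.41×20.8×(1040−474) = 28400 J.
Q = ΔU + W = nCpΔT = 39700 J.
State after step 1: P = 529 kPa, V = 39.4 L, T = 1040 K.
Step 2 — Isochoric: V stays 39.4 L; P/T = const ⇒ T₂ = 746 K, P₂ = 379 kPa.
W = 0 (no volume change).
ΔU = nCvΔT = 2.41×20.8×(746−1040) = -14700 J.
Q = ΔU = -14700 J.
Net over both steps: W = 11300 J, Q = 25000 J, ΔU = 13600 J.

25000 J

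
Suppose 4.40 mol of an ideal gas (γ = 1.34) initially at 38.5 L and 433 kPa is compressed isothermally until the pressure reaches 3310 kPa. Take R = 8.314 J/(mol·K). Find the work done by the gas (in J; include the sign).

-33900 J

T₁ = P₁V₁/(nR) = 433×38.5/(4.40×8.314) = 456 K.
Isothermal: T stays 456 K; PV = const ⇒ V₂ = 5.04 L, P₂ = 3310 kPa.
W = nRT ln(V₂/V₁) = 4.40×8.314×456×ln(0.131) = -33900 J.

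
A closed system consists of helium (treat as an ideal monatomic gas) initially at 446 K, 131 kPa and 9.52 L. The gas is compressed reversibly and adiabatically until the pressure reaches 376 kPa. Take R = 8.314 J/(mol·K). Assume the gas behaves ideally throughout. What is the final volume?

5.06 L

Adiabatic: T₂/T₁ = (P₂/P₁)^((γ−1)/γ) ⇒ T₂ = 446×(2.87)^0.400 = 680 K; V₂ = 5.06 L.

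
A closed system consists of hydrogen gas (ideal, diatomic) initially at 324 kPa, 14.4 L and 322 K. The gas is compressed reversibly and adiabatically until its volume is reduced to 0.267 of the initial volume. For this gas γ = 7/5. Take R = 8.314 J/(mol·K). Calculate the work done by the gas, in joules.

n = P₁V₁/(RT₁) = 324×14.4/(8.314×322) = 1.74 mol.
Adiabatic: TV^(γ−1) = const ⇒ T₂ = 322×(3.75)^0.400 = 546 K; PV^γ = const ⇒ P₂ = 2060 kPa.
ΔU = nCvΔT = 1.74×20.8×(546−322) = 8120 J.
Q = 0 for an adiabatic process, so W = −ΔU = -8120 J.

-8120 J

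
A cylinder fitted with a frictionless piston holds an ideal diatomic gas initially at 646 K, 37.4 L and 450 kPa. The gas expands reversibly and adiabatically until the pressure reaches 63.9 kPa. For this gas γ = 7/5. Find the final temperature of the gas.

370 K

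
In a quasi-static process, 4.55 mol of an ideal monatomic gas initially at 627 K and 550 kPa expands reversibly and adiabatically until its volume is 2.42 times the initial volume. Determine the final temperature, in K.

348 K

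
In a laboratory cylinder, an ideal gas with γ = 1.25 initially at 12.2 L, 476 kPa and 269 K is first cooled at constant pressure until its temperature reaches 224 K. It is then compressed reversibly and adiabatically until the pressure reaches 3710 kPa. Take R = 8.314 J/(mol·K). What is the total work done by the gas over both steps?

n = P₁V₁/(RT₁) = 476×12.2/(8.314×269) = 2.60 mol.
Step 1 — Isobaric: P stays 476 kPa; V/T = const ⇒ T₂ = 224 K, V₂ = 10.2 L.
W = PΔV = 476×(10.2−12.2) kPa·L = -971 J.
ΔU = nCvΔT = 2.60×33.3×(224−269) = -3890 J.
Q = ΔU + W = nCpΔT = -4860 J.
State after step 1: P = 476 kPa, V = 10.2 L, T = 224 K.
Step 2 — Adiabatic: T₂/T₁ = (P₂/P₁)^((γ−1)/γ) ⇒ T₂ = 224×(7.79)^0.200 = 338 K; V₂ = 1.97 L.
ΔU = nCvΔT = 2.60×33.3×(338−224) = 9820 J.
Q = 0 for an adiabatic process, so W = −ΔU = -9820 J.
Net over both steps: W = -10800 J, Q = -4860 J, ΔU = 5940 J.

-10800 J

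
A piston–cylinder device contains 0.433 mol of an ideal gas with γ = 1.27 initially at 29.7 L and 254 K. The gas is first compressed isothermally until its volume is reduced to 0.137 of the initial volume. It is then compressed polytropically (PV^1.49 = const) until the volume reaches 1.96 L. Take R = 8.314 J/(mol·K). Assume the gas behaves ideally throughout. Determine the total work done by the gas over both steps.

P₁ = nRT₁/V₁ = 0.433×8.314×254/29.7 = 30.8 kPa.
Step 1 — Isothermal: T stays 254 K; PV = const ⇒ V₂ = 4.07 L, P₂ = 225 kPa.
ΔU = 0 (ideal gas, T constant).
W = nRT ln(V₂/V₁) = 0.433×8.314×254×ln(0.137) = -1820 J.
Q = ΔU + W = -1820 J.
State after step 1: P = 225 kPa, V = 4.07 L, T = 254 K.
Step 2 — Polytropic n=1.49: T₂ = T₁(V₁/V₂)^(n−1) = 254×(2.08)^0.49 = 363 K; P₂ = P₁(V₁/V₂)^n = 667 kPa.
W = (P₁V₁−P₂V₂)/(n−1) = (225×4.07−667×1.96)/0.49 = -803 J.
ΔU = nCvΔT = 0.433×30.8×(363−254) = 1460 J.
Q = ΔU + W = 654 J.
Net over both steps: W = -2620 J, Q = -1160 J, ΔU = 1460 J.

-2620 J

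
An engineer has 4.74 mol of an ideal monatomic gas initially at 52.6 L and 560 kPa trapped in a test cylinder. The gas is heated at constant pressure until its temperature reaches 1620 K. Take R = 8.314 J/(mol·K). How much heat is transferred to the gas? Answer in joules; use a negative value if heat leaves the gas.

T₁ = P₁V₁/(nR) = 560×52.6/(4.74×8.314) = 747 K.
Isobaric: P stays 560 kPa; V/T = const ⇒ T₂ = 1620 K, V₂ = 114 L.
W = PΔV = 560×(114−52.6) kPa·L = 34400 J.
ΔU = nCvΔT = 4.74×12.5×(1620−747) = 51600 J.
Q = ΔU + W = nCpΔT = 86000 J.

86000 J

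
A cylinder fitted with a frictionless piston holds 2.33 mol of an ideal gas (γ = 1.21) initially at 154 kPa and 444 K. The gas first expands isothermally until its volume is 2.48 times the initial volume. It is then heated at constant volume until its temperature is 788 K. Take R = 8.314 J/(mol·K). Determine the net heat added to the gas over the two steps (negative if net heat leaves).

V₁ = nRT₁/P₁ = 2.33×8.314×444/154 = 55.9 L.
Step 1 — Isothermal: T stays 444 K; PV = const ⇒ V₂ = 139 L, P₂ = 62.1 kPa.
ΔU = 0 (ideal gas, T constant).
W = nRT ln(V₂/V₁) = 2.33×8.314×444×ln(2.48) = 7810 J.
Q = ΔU + W = 7810 J.
State after step 1: P = 62.1 kPa, V = 139 L, T = 444 K.
Step 2 — Isochoric: V stays 139 L; P/T = const ⇒ T₂ = 788 K, P₂ = 110 kPa.
W = 0 (no volume change).
ΔU = nCvΔT = 2.33×39.6×(788−444) = 31700 J.
Q = ΔU = 31700 J.
Net over both steps: W = 7810 J, Q = 39500 J, ΔU = 31700 J.

39500 J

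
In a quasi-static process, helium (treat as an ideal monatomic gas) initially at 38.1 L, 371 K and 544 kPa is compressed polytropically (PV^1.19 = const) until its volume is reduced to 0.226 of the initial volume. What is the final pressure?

3190 kPa

Polytropic n=1.19: T₂ = T₁(V₁/V₂)^(n−1) = 371×(4.42)^0.19 = 492 K; P₂ = P₁(V₁/V₂)^n = 3190 kPa.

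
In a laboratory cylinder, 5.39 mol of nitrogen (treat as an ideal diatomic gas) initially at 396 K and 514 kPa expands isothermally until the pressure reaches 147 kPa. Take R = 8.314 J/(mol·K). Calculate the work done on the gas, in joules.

V₁ = nRT₁/P₁ = 5.39×8.314×396/514 = 34.5 L.
Isothermal: T stays 396 K; PV = const ⇒ V₂ = 121 L, P₂ = 147 kPa.
W = nRT ln(V₂/V₁) = 5.39×8.314×396×ln(3.50) = 22200 J.
Work done on the gas = −W_by = -22200 J.

-22200 J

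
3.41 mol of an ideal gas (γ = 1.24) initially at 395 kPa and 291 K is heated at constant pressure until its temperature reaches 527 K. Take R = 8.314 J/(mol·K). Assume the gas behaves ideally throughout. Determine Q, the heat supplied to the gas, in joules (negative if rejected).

34600 J

V₁ = nRT₁/P₁ = 3.41×8.314×291/395 = 20.9 L.
Isobaric: P stays 395 kPa; V/T = const ⇒ T₂ = 527 K, V₂ = 37.8 L.
W = PΔV = 395×(37.8−20.9) kPa·L = 6690 J.
ΔU = nCvΔT = 3.41×34.6×(527−291) = 27900 J.
Q = ΔU + W = nCpΔT = 34600 J.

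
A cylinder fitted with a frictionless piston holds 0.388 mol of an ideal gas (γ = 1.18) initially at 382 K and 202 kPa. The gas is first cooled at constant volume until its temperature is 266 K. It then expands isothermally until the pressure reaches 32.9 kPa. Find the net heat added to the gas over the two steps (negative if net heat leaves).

V₁ = nRT₁/P₁ = 0.388×8.314×382/202 = 6.10 L.
Step 1 — Isochoric: V stays 6.10 L; P/T = const ⇒ T₂ = 266 K, P₂ = 141 kPa.
W = 0 (no volume change).
ΔU = nCvΔT = 0.388×46.2×(266−382) = -2080 J.
Q = ΔU = -2080 J.
State after step 1: P = 141 kPa, V = 6.10 L, T = 266 K.
Step 2 — Isothermal: T stays 266 K; PV = const ⇒ V₂ = 26.1 L, P₂ = 32.9 kPa.
ΔU = 0 (ideal gas, T constant).
W = nRT ln(V₂/V₁) = 0.388×8.314×266×ln(4.28) = 1250 J.
Q = ΔU + W = 1250 J.
Net over both steps: W = 1250 J, Q = -832 J, ΔU = -2080 J.

-832 J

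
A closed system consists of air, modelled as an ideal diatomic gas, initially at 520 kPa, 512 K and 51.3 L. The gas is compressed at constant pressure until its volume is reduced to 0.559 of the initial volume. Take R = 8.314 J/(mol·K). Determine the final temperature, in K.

286 K

Isobaric: P stays 520 kPa; V/T = const ⇒ T₂ = 286 K, V₂ = 28.7 L.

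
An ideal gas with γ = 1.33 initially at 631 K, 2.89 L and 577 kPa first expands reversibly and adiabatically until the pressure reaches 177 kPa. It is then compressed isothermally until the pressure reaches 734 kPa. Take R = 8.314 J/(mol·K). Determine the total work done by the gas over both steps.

n = P₁V₁/(RT₁) = 577×2.89/(8.314×631) = 0.318 mol.
Step 1 — Adiabatic: T₂/T₁ = (P₂/P₁)^((γ−1)/γ) ⇒ T₂ = 631×(0.307)^0.248 = 471 K; V₂ = 7.03 L.
ΔU = nCvΔT = 0.318×25.2×(471−631) = -1280 J.
Q = 0 for an adiabatic process, so W = −ΔU = 1280 J.
State after step 1: P = 177 kPa, V = 7.03 L, T = 471 K.
Step 2 — Isothermal: T stays 471 K; PV = const ⇒ V₂ = 1.69 L, P₂ = 734 kPa.
ΔU = 0 (ideal gas, T constant).
W = nRT ln(V₂/V₁) = 0.318×8.314×471×ln(0.241) = -1770 J.
Q = ΔU + W = -1770 J.
Net over both steps: W = -485 J, Q = -1770 J, ΔU = -1280 J.

-485 J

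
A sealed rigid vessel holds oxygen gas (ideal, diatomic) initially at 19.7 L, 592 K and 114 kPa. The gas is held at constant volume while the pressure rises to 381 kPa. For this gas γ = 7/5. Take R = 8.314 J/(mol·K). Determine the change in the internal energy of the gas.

13100 J

n = P₁V₁/(RT₁) = 114×19.7/(8.314×592) = 0.456 mol.
Isochoric: V stays 19.7 L; P/T = const ⇒ T₂ = 1980 K, P₂ = 381 kPa.
For an ideal gas ΔU = nCvΔT with Cv = (5/2)R = 20.8 J/(mol·K).
ΔU = 0.456×20.8×(1980−592) = 13100 J.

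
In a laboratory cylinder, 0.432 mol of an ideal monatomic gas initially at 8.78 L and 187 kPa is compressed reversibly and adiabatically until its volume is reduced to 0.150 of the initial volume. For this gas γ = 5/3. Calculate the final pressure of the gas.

4420 kPa

T₁ = P₁V₁/(nR) = 187×8.78/(0.432×8.314) = 457 K.
Adiabatic: TV^(γ−1) = const ⇒ T₂ = 457×(6.67)^0.667 = 1620 K; PV^γ = const ⇒ P₂ = 4420 kPa.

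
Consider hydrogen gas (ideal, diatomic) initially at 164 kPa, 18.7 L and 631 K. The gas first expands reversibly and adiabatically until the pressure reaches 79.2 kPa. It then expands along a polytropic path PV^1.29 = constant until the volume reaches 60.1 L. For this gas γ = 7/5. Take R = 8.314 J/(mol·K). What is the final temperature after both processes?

n = P₁V₁/(RT₁) = 164×18.7/(8.314×631) = 0.585 mol.
Step 1 — Adiabatic: T₂/T₁ = (P₂/P₁)^((γ−1)/γ) ⇒ T₂ = 631×(0.483)^0.286 = 513 K; V₂ = 31.5 L.
ΔU = nCvΔT = 0.585×20.8×(513−631) = -1440 J.
Q = 0 for an adiabatic process, so W = −ΔU = 1440 J.
State after step 1: P = 79.2 kPa, V = 31.5 L, T = 513 K.
Step 2 — Polytropic n=1.29: T₂ = T₁(V₁/V₂)^(n−1) = 513×(0.523)^0.29 = 425 K; P₂ = P₁(V₁/V₂)^n = 34.4 kPa.
W = (P₁V₁−P₂V₂)/(n−1) = (79.2×31.5−34.4×60.1)/0.29 = 1470 J.
ΔU = nCvΔT = 0.585×20.8×(425−513) = -1070 J.
Q = ΔU + W = 404 J.
Net over both steps: W = 2910 J, Q = 404 J, ΔU = -2510 J.

425 K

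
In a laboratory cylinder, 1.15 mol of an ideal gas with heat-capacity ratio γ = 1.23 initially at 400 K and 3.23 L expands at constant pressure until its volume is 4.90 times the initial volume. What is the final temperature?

P₁ = nRT₁/V₁ = 1.15×8.314×400/3.23 = 1180 kPa.
Isobaric: P stays 1180 kPa; V/T = const ⇒ T₂ = 1960 K, V₂ = 15.8 L.

1960 K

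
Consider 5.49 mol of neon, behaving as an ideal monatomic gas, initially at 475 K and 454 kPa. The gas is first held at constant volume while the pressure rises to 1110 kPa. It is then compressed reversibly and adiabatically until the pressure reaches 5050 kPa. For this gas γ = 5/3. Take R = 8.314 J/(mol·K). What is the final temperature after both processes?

2130 K

V₁ = nRT₁/P₁ = 5.49×8.314×475/454 = 47.8 L.
Step 1 — Isochoric: V stays 47.8 L; P/T = const ⇒ T₂ = 1160 K, P₂ = 1110 kPa.
W = 0 (no volume change).
ΔU = nCvΔT = 5.49×12.5×(1160−475) = 47000 J.
Q = ΔU = 47000 J.
State after step 1: P = 1110 kPa, V = 47.8 L, T = 1160 K.
Step 2 — Adiabatic: T₂/T₁ = (P₂/P₁)^((γ−1)/γ) ⇒ T₂ = 1160×(4.55)^0.400 = 2130 K; V₂ = 19.2 L.
ΔU = nCvΔT = 5.49×12.5×(2130−1160) = 66200 J.
Q = 0 for an adiabatic process, so W = −ΔU = -66200 J.
Net over both steps: W = -66200 J, Q = 47000 J, ΔU = 113000 J.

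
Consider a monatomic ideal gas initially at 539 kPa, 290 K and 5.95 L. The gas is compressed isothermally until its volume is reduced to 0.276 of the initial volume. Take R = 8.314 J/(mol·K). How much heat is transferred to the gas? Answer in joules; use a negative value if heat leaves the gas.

-4130 J

n = P₁V₁/(RT₁) = 539×5.95/(8.314×290) = 1.33 mol.
Isothermal: T stays 290 K; PV = const ⇒ V₂ = 1.64 L, P₂ = 1950 kPa.
ΔU = 0 (ideal gas, T constant).
W = nRT ln(V₂/V₁) = 1.33×8.314×290×ln(0.276) = -4130 J.
Q = ΔU + W = -4130 J.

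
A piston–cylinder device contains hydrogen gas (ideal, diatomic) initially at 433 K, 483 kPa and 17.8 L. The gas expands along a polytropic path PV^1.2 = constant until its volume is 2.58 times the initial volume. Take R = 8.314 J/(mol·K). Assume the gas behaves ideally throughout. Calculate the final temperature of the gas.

Polytropic n=1.2: T₂ = T₁(V₁/V₂)^(n−1) = 433×(0.388)^0.20 = 358 K; P₂ = P₁(V₁/V₂)^n = 155 kPa.

358 K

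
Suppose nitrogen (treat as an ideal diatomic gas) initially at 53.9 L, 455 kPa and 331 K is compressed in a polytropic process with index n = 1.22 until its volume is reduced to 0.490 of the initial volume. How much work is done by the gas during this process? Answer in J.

n = P₁V₁/(RT₁) = 455×53.9/(8.314×331) = 8.91 mol.
Polytropic n=1.22: T₂ = T₁(V₁/V₂)^(n−1) = 331×(2.04)^0.22 = 387 K; P₂ = P₁(V₁/V₂)^n = 1090 kPa.
W = (P₁V₁−P₂V₂)/(n−1) = (455×53.9−1090×26.4)/0.22 = -18900 J.

-18900 J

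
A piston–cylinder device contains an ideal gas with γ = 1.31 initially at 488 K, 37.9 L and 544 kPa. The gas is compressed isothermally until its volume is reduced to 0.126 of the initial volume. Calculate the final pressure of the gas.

Isothermal: T stays 488 K; PV = const ⇒ V₂ = 4.78 L, P₂ = 4320 kPa.

4320 kPa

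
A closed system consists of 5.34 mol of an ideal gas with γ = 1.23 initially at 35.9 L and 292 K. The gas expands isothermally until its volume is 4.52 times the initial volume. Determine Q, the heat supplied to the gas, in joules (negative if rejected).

19600 J

P₁ = nRT₁/V₁ = 5.34×8.314×292/35.9 = 361 kPa.
Isothermal: T stays 292 K; PV = const ⇒ V₂ = 162 L, P₂ = 79.9 kPa.
ΔU = 0 (ideal gas, T constant).
W = nRT ln(V₂/V₁) = 5.34×8.314×292×ln(4.52) = 19600 J.
Q = ΔU + W = 19600 J.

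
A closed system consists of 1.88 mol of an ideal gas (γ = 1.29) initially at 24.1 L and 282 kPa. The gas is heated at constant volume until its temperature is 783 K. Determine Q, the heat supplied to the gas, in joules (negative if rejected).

18800 J

T₁ = P₁V₁/(nR) = 282×24.1/(1.88×8.314) = 435 K.
Isochoric: V stays 24.1 L; P/T = const ⇒ T₂ = 783 K, P₂ = 508 kPa.
W = 0 (no volume change).
ΔU = nCvΔT = 1.88×28.7×(783−435) = 18800 J.
Q = ΔU = 18800 J.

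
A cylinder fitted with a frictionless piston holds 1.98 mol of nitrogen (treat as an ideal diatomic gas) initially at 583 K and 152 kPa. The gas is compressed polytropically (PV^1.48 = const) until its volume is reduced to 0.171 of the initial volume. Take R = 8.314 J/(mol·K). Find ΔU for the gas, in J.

V₁ = nRT₁/P₁ = 1.98×8.314×583/152 = 63.1 L.
Polytropic n=1.48: T₂ = T₁(V₁/V₂)^(n−1) = 583×(5.85)^0.48 = 1360 K; P₂ = P₁(V₁/V₂)^n = 2070 kPa.
For an ideal gas ΔU = nCvΔT with Cv = (5/2)R = 20.8 J/(mol·K).
ΔU = 1.98×20.8×(1360−583) = 32000 J.

32000 J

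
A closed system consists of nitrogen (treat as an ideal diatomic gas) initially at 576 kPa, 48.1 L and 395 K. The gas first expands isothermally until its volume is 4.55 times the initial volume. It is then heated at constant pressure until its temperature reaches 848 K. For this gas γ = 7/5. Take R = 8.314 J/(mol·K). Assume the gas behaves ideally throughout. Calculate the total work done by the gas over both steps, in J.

n = P₁V₁/(RT₁) = 576×48.1/(8.314×395) = 8.44 mol.
Step 1 — Isothermal: T stays 395 K; PV = const ⇒ V₂ = 219 L, P₂ = 127 kPa.
ΔU = 0 (ideal gas, T constant).
W = nRT ln(V₂/V₁) = 8.44×8.314×395×ln(4.55) = 42000 J.
Q = ΔU + W = 42000 J.
State after step 1: P = 127 kPa, V = 219 L, T = 395 K.
Step 2 — Isobaric: P stays 127 kPa; V/T = const ⇒ T₂ = 848 K, V₂ = 470 L.
W = PΔV = 127×(470−219) kPa·L = 31800 J.
ΔU = nCvΔT = 8.44×20.8×(848−395) = 79400 J.
Q = ΔU + W = nCpΔT = 111000 J.
Net over both steps: W = 73800 J, Q = 153000 J, ΔU = 79400 J.

73800 J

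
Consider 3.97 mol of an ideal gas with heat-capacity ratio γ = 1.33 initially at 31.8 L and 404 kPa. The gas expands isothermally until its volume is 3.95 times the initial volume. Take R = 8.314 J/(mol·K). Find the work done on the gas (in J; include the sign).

-17600 J

T₁ = P₁V₁/(nR) = 404×31.8/(3.97×8.314) = 389 K.
Isothermal: T stays 389 K; PV = const ⇒ V₂ = 126 L, P₂ = 102 kPa.
W = nRT ln(V₂/V₁) = 3.97×8.314×389×ln(3.95) = 17600 J.
Work done on the gas = −W_by = -17600 J.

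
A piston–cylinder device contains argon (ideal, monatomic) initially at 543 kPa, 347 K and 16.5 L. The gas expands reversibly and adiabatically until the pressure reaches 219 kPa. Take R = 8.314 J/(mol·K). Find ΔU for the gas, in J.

n = P₁V₁/(RT₁) = 543×16.5/(8.314×347) = 3.11 mol.
Adiabatic: T₂/T₁ = (P₂/P₁)^((γ−1)/γ) ⇒ T₂ = 347×(0.403)^0.400 = 241 K; V₂ = 28.5 L.
For an ideal gas ΔU = nCvΔT with Cv = (3/2)R = 12.5 J/(mol·K).
ΔU = 3.11×12.5×(241−347) = -4090 J.

-4090 J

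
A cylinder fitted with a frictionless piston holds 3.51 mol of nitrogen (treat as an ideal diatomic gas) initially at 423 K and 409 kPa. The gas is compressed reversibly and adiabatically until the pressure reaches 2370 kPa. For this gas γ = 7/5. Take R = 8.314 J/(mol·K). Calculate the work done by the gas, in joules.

V₁ = nRT₁/P₁ = 3.51×8.314×423/409 = 30.2 L.
Adiabatic: T₂/T₁ = (P₂/P₁)^((γ−1)/γ) ⇒ T₂ = 423×(5.79)^0.286 = 699 K; V₂ = 8.60 L.
ΔU = nCvΔT = 3.51×20.8×(699−423) = 20100 J.
Q = 0 for an adiabatic process, so W = −ΔU = -20100 J.

-20100 J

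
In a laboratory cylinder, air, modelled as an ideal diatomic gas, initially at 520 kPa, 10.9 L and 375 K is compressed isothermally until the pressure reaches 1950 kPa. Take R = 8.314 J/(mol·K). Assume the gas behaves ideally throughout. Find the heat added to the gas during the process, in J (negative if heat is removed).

-7490 J

n = P₁V₁/(RT₁) = 520×10.9/(8.314×375) = 1.82 mol.
Isothermal: T stays 375 K; PV = const ⇒ V₂ = 2.91 L, P₂ = 1950 kPa.
ΔU = 0 (ideal gas, T constant).
W = nRT ln(V₂/V₁) = 1.82×8.314×375×ln(0.267) = -7490 J.
Q = ΔU + W = -7490 J.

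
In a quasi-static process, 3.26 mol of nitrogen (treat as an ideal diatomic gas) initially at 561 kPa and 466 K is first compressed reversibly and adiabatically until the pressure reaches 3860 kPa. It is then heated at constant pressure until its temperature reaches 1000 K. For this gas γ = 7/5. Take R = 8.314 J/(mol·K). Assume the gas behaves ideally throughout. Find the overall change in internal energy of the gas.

36200 J

V₁ = nRT₁/P₁ = 3.26×8.314×466/561 = 22.5 L.
Step 1 — Adiabatic: T₂/T₁ = (P₂/P₁)^((γ−1)/γ) ⇒ T₂ = 466×(6.88)^0.286 = 809 K; V₂ = 5.68 L.
ΔU = nCvΔT = 3.26×20.8×(809−466) = 23200 J.
Q = 0 for an adiabatic process, so W = −ΔU = -23200 J.
State after step 1: P = 3860 kPa, V = 5.68 L, T = 809 K.
Step 2 — Isobaric: P stays 3860 kPa; V/T = const ⇒ T₂ = 1000 K, V₂ = 7.02 L.
W = PΔV = 3860×(7.02−5.68) kPa·L = 5190 J.
ΔU = nCvΔT = 3.26×20.8×(1000−809) = 13000 J.
Q = ΔU + W = nCpΔT = 18200 J.
Net over both steps: W = -18000 J, Q = 18200 J, ΔU = 36200 J.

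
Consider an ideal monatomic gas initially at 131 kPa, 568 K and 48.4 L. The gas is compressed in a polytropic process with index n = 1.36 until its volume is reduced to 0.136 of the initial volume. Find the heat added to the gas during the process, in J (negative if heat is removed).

n = P₁V₁/(RT₁) = 131×48.4/(8.314×568) = 1.34 mol.
Polytropic n=1.36: T₂ = T₁(V₁/V₂)^(n−1) = 568×(7.35)^0.36 = 1160 K; P₂ = P₁(V₁/V₂)^n = 1980 kPa.
W = (P₁V₁−P₂V₂)/(n−1) = (131×48.4−1980×6.58)/0.36 = -18500 J.
ΔU = nCvΔT = 1.34×12.5×(1160−568) = 9990 J.
Q = ΔU + W = -8510 J.

-8510 J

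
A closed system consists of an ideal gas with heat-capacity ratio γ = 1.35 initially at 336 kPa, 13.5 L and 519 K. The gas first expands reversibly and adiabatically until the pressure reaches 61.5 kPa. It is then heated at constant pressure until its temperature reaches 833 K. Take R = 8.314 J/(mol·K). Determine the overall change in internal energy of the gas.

7840 J

n = P₁V₁/(RT₁) = 336×13.5/(8.314×519) = 1.05 mol.
Step 1 — Adiabatic: T₂/T₁ = (P₂/P₁)^((γ−1)/γ) ⇒ T₂ = 519×(0.183)^0.259 = 334 K; V₂ = 47.5 L.
ΔU = nCvΔT = 1.05×23.8×(334−519) = -4620 J.
Q = 0 for an adiabatic process, so W = −ΔU = 4620 J.
State after step 1: P = 61.5 kPa, V = 47.5 L, T = 334 K.
Step 2 — Isobaric: P stays 61.5 kPa; V/T = const ⇒ T₂ = 833 K, V₂ = 118 L.
W = PΔV = 61.5×(118−47.5) kPa·L = 4360 J.
ΔU = nCvΔT = 1.05×23.8×(833−334) = 12500 J.
Q = ΔU + W = nCpΔT = 16800 J.
Net over both steps: W = 8970 J, Q = 16800 J, ΔU = 7840 J.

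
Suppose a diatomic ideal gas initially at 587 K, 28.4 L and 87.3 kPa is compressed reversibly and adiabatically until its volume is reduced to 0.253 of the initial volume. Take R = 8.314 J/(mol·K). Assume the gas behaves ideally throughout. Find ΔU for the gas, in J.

4540 J

n = P₁V₁/(RT₁) = 87.3×28.4/(8.314×587) = 0.508 mol.
Adiabatic: TV^(γ−1) = const ⇒ T₂ = 587×(3.95)^0.400 = 1020 K; PV^γ = const ⇒ P₂ = 598 kPa.
For an ideal gas ΔU = nCvΔT with Cv = (5/2)R = 20.8 J/(mol·K).
ΔU = 0.508×20.8×(1020−587) = 4540 J.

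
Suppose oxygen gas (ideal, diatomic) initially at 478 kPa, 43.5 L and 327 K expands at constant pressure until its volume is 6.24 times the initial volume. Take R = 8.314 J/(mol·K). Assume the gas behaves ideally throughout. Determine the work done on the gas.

-109000 J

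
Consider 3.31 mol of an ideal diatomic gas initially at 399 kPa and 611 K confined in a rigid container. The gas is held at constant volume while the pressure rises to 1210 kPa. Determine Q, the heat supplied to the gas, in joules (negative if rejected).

85400 J

V₁ = nRT₁/P₁ = 3.31×8.314×611/399 = 42.1 L.
Isochoric: V stays 42.1 L; P/T = const ⇒ T₂ = 1850 K, P₂ = 1210 kPa.
W = 0 (no volume change).
ΔU = nCvΔT = 3.31×20.8×(1850−611) = 85400 J.
Q = ΔU = 85400 J.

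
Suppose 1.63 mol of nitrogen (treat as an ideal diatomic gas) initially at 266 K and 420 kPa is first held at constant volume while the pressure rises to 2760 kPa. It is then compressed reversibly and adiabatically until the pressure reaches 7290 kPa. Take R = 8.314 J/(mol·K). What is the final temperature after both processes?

V₁ = nRT₁/P₁ = 1.63×8.314×266/420 = 8.58 L.
Step 1 — Isochoric: V stays 8.58 L; P/T = const ⇒ T₂ = 1750 K, P₂ = 2760 kPa.
W = 0 (no volume change).
ΔU = nCvΔT = 1.63×20.8×(1750−266) = 50200 J.
Q = ΔU = 50200 J.
State after step 1: P = 2760 kPa, V = 8.58 L, T = 1750 K.
Step 2 — Adiabatic: T₂/T₁ = (P₂/P₁)^((γ−1)/γ) ⇒ T₂ = 1750×(2.64)^0.286 = 2310 K; V₂ = 4.29 L.
ΔU = nCvΔT = 1.63×20.8×(2310−1750) = 18900 J.
Q = 0 for an adiabatic process, so W = −ΔU = -18900 J.
Net over both steps: W = -18900 J, Q = 50200 J, ΔU = 69200 J.

2310 K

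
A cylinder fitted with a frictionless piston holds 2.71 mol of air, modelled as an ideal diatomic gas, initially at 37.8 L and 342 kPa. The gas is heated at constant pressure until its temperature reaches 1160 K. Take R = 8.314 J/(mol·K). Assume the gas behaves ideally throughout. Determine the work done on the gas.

T₁ = P₁V₁/(nR) = 342×37.8/(2.71×8.314) = 574 K.
Isobaric: P stays 342 kPa; V/T = const ⇒ T₂ = 1160 K, V₂ = 76.4 L.
W = PΔV = 342×(76.4−37.8) kPa·L = 13200 J.
Work done on the gas = −W_by = -13200 J.

-13200 J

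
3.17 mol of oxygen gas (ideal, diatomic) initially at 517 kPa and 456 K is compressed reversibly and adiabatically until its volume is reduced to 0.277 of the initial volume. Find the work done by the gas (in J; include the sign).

-20200 J

V₁ = nRT₁/P₁ = 3.17×8.314×456/517 = 23.2 L.
Adiabatic: TV^(γ−1) = const ⇒ T₂ = 456×(3.61)^0.400 = 762 K; PV^γ = const ⇒ P₂ = 3120 kPa.
ΔU = nCvΔT = 3.17×20.8×(762−456) = 20200 J.
Q = 0 for an adiabatic process, so W = −ΔU = -20200 J.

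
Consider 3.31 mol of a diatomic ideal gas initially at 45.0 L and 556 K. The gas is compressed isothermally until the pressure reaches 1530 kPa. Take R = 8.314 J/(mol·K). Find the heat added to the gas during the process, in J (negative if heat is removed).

P₁ = nRT₁/V₁ = 3.31×8.314×556/45.0 = 340 kPa.
Isothermal: T stays 556 K; PV = const ⇒ V₂ = 10.0 L, P₂ = 1530 kPa.
ΔU = 0 (ideal gas, T constant).
W = nRT ln(V₂/V₁) = 3.31×8.314×556×ln(0.222) = -23000 J.
Q = ΔU + W = -23000 J.

-23000 J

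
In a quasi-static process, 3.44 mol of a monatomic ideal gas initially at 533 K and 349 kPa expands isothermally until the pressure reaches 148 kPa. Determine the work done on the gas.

V₁ = nRT₁/P₁ = 3.44×8.314×533/349 = 43.7 L.
Isothermal: T stays 533 K; PV = const ⇒ V₂ = 103 L, P₂ = 148 kPa.
W = nRT ln(V₂/V₁) = 3.44×8.314×533×ln(2.36) = 13100 J.
Work done on the gas = −W_by = -13100 J.

-13100 J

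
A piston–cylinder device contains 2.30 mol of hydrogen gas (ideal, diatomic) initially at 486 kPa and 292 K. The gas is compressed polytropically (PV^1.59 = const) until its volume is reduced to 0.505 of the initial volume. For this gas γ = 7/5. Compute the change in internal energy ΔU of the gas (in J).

6930 J

V₁ = nRT₁/P₁ = 2.30×8.314×292/486 = 11.5 L.
Polytropic n=1.59: T₂ = T₁(V₁/V₂)^(n−1) = 292×(1.98)^0.59 = 437 K; P₂ = P₁(V₁/V₂)^n = 1440 kPa.
For an ideal gas ΔU = nCvΔT with Cv = (5/2)R = 20.8 J/(mol·K).
ΔU = 2.30×20.8×(437−292) = 6930 J.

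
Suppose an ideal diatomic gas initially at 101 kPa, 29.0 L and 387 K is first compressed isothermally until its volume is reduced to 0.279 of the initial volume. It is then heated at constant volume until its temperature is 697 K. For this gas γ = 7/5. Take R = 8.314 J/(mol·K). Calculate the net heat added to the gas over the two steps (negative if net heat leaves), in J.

n = P₁V₁/(RT₁) = 101×29.0/(8.314×387) = 0.910 mol.
Step 1 — Isothermal: T stays 387 K; PV = const ⇒ V₂ = 8.09 L, P₂ = 362 kPa.
ΔU = 0 (ideal gas, T constant).
W = nRT ln(V₂/V₁) = 0.910×8.314×387×ln(0.279) = -3740 J.
Q = ΔU + W = -3740 J.
State after step 1: P = 362 kPa, V = 8.09 L, T = 387 K.
Step 2 — Isochoric: V stays 8.09 L; P/T = const ⇒ T₂ = 697 K, P₂ = 652 kPa.
W = 0 (no volume change).
ΔU = nCvΔT = 0.910×20.8×(697−387) = 5870 J.
Q = ΔU = 5870 J.
Net over both steps: W = -3740 J, Q = 2130 J, ΔU = 5870 J.

2130 J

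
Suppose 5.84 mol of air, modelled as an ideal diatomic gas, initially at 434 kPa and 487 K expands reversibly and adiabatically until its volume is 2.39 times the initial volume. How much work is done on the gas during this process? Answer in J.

V₁ = nRT₁/P₁ = 5.84×8.314×487/434 = 54.5 L.
Adiabatic: TV^(γ−1) = const ⇒ T₂ = 487×(0.418)^0.400 = 344 K; PV^γ = const ⇒ P₂ = 128 kPa.
ΔU = nCvΔT = 5.84×20.8×(344−487) = -17400 J.
Q = 0 for an adiabatic process, so W = −ΔU = 17400 J.
Work done on the gas = −W_by = -17400 J.

-17400 J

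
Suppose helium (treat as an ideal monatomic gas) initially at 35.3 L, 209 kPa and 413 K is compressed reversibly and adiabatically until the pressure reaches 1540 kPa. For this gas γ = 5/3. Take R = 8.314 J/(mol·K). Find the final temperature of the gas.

Adiabatic: T₂/T₁ = (P₂/P₁)^((γ−1)/γ) ⇒ T₂ = 413×(7.37)^0.400 = 918 K; V₂ = 10.7 L.

918 K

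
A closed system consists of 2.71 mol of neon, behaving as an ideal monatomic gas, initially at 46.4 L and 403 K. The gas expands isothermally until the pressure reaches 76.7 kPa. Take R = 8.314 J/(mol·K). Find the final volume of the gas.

118 L

P₁ = nRT₁/V₁ = 2.71×8.314×403/46.4 = 196 kPa.
Isothermal: T stays 403 K; PV = const ⇒ V₂ = 118 L, P₂ = 76.7 kPa.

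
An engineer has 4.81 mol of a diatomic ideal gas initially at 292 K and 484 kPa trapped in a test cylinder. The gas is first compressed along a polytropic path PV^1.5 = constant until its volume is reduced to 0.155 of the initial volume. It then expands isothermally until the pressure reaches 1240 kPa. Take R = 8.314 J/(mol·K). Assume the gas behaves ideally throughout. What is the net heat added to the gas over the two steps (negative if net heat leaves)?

64000 J

V₁ = nRT₁/P₁ = 4.81×8.314×292/484 = 24.1 L.
Step 1 — Polytropic n=1.5: T₂ = T₁(V₁/V₂)^(n−1) = 292×(6.45)^0.50 = 742 K; P₂ = P₁(V₁/V₂)^n = 7930 kPa.
W = (P₁V₁−P₂V₂)/(n−1) = (484×24.1−7930×3.74)/0.50 = -36000 J.
ΔU = nCvΔT = 4.81×20.8×(742−292) = 45000 J.
Q = ΔU + W = 8990 J.
State after step 1: P = 7930 kPa, V = 3.74 L, T = 742 K.
Step 2 — Isothermal: T stays 742 K; PV = const ⇒ V₂ = 23.9 L, P₂ = 1240 kPa.
ΔU = 0 (ideal gas, T constant).
W = nRT ln(V₂/V₁) = 4.81×8.314×742×ln(6.40) = 55000 J.
Q = ΔU + W = 55000 J.
Net over both steps: W = 19100 J, Q = 64000 J, ΔU = 45000 J.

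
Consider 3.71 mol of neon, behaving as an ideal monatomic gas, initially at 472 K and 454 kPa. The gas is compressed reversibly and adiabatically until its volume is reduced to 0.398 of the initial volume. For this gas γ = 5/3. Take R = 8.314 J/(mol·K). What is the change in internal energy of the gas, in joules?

18500 J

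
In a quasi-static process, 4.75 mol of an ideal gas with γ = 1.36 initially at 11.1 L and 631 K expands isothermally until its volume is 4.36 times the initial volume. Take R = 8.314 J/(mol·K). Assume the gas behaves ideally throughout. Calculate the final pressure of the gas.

P₁ = nRT₁/V₁ = 4.75×8.314×631/11.1 = 2240 kPa.
Isothermal: T stays 631 K; PV = const ⇒ V₂ = 48.4 L, P₂ = 515 kPa.

515 kPa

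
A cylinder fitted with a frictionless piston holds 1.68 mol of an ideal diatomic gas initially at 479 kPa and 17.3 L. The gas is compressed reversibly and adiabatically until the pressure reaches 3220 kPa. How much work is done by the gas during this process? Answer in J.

-15000 J

T₁ = P₁V₁/(nR) = 479×17.3/(1.68×8.314) = 593 K.
Adiabatic: T₂/T₁ = (P₂/P₁)^((γ−1)/γ) ⇒ T₂ = 593×(6.72)^0.286 = 1020 K; V₂ = 4.44 L.
ΔU = nCvΔT = 1.68×20.8×(1020−593) = 15000 J.
Q = 0 for an adiabatic process, so W = −ΔU = -15000 J.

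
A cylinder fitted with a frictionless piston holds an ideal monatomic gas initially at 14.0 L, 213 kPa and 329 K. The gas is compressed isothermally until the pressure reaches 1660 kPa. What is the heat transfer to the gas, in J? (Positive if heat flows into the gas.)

-6120 J

n = P₁V₁/(RT₁) = 213×14.0/(8.314×329) = 1.09 mol.
Isothermal: T stays 329 K; PV = const ⇒ V₂ = 1.80 L, P₂ = 1660 kPa.
ΔU = 0 (ideal gas, T constant).
W = nRT ln(V₂/V₁) = 1.09×8.314×329×ln(0.128) = -6120 J.
Q = ΔU + W = -6120 J.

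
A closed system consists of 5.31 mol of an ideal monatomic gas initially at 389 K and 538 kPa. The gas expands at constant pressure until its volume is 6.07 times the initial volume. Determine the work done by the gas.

V₁ = nRT₁/P₁ = 5.31×8.314×389/538 = 31.9 L.
Isobaric: P stays 538 kPa; V/T = const ⇒ T₂ = 2360 K, V₂ = 194 L.
W = PΔV = 538×(194−31.9) kPa·L = 87100 J.

87100 J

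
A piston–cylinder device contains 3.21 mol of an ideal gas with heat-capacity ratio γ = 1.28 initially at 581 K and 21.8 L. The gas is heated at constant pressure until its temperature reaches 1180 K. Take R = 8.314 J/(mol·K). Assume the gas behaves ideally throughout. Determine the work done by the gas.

P₁ = nRT₁/V₁ = 3.21×8.314×581/21.8 = 711 kPa.
Isobaric: P stays 711 kPa; V/T = const ⇒ T₂ = 1180 K, V₂ = 44.3 L.
W = PΔV = 711×(44.3−21.8) kPa·L = 16000 J.

16000 J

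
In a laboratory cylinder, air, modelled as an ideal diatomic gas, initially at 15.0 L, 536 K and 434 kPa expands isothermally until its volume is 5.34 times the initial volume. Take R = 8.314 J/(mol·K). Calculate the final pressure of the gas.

81.3 kPa

Isothermal: T stays 536 K; PV = const ⇒ V₂ = 80.1 L, P₂ = 81.3 kPa.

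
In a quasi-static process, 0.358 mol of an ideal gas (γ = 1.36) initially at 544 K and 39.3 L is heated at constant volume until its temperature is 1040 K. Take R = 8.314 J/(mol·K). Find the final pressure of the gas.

78.8 kPa

P₁ = nRT₁/V₁ = 0.358×8.314×544/39.3 = 41.2 kPa.
Isochoric: V stays 39.3 L; P/T = const ⇒ T₂ = 1040 K, P₂ = 78.8 kPa.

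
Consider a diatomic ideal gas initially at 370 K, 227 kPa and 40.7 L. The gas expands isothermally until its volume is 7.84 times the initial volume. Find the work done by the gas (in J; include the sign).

n = P₁V₁/(RT₁) = 227×40.7/(8.314×370) = 3.00 mol.
Isothermal: T stays 370 K; PV = const ⇒ V₂ = 319 L, P₂ = 29.0 kPa.
W = nRT ln(V₂/V₁) = 3.00×8.314×370×ln(7.84) = 19000 J.

19000 J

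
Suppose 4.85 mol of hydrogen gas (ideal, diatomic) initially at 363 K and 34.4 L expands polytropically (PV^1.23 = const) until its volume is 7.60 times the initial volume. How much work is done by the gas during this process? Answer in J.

P₁ = nRT₁/V₁ = 4.85×8.314×363/34.4 = 426 kPa.
Polytropic n=1.23: T₂ = T₁(V₁/V₂)^(n−1) = 363×(0.132)^0.23 = 228 K; P₂ = P₁(V₁/V₂)^n = 35.1 kPa.
W = (P₁V₁−P₂V₂)/(n−1) = (426×34.4−35.1×261)/0.23 = 23700 J.

23700 J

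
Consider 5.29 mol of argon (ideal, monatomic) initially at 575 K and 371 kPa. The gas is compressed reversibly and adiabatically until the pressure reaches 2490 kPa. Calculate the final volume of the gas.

21.8 L

V₁ = nRT₁/P₁ = 5.29×8.314×575/371 = 68.2 L.
Adiabatic: T₂/T₁ = (P₂/P₁)^((γ−1)/γ) ⇒ T₂ = 575×(6.71)^0.400 = 1230 K; V₂ = 21.8 L.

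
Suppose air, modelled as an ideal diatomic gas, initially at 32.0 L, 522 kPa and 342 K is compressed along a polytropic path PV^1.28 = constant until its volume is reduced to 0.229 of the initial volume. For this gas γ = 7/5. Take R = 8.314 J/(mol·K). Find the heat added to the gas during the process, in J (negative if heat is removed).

n = P₁V₁/(RT₁) = 522×32.0/(8.314×342) = 5.87 mol.
Polytropic n=1.28: T₂ = T₁(V₁/V₂)^(n−1) = 342×(4.37)^0.28 = 517 K; P₂ = P₁(V₁/V₂)^n = 3440 kPa.
W = (P₁V₁−P₂V₂)/(n−1) = (522×32.0−3440×7.33)/0.28 = -30500 J.
ΔU = nCvΔT = 5.87×20.8×(517−342) = 21300 J.
Q = ΔU + W = -9140 J.

-9140 J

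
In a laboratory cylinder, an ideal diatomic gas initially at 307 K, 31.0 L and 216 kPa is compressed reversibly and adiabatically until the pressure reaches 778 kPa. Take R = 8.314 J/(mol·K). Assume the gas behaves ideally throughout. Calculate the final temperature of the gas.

Adiabatic: T₂/T₁ = (P₂/P₁)^((γ−1)/γ) ⇒ T₂ = 307×(3.60)^0.286 = 443 K; V₂ = 12.4 L.

443 K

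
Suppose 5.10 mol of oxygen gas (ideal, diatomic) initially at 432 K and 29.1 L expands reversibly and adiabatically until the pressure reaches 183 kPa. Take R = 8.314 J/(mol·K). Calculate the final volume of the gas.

P₁ = nRT₁/V₁ = 5.10×8.314×432/29.1 = 629 kPa.
Adiabatic: T₂/T₁ = (P₂/P₁)^((γ−1)/γ) ⇒ T₂ = 432×(0.291)^0.286 = 304 K; V₂ = 70.3 L.

70.3 L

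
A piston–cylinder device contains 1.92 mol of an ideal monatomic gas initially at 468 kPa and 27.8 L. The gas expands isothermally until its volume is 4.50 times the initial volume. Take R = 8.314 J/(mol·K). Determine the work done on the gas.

T₁ = P₁V₁/(nR) = 468×27.8/(1.92×8.314) = 815 K.
Isothermal: T stays 815 K; PV = const ⇒ V₂ = 125 L, P₂ = 104 kPa.
W = nRT ln(V₂/V₁) = 1.92×8.314×815×ln(4.50) = 19600 J.
Work done on the gas = −W_by = -19600 J.

-19600 J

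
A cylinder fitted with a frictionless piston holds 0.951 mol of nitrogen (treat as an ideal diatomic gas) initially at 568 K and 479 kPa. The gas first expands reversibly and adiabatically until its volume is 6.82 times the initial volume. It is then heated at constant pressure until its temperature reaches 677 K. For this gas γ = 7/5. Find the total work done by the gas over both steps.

9290 J

V₁ = nRT₁/P₁ = 0.951×8.314×568/479 = 9.38 L.
Step 1 — Adiabatic: TV^(γ−1) = const ⇒ T₂ = 568×(0.147)^0.400 = 264 K; PV^γ = const ⇒ P₂ = 32.6 kPa.
ΔU = nCvΔT = 0.951×20.8×(264−568) = -6020 J.
Q = 0 for an adiabatic process, so W = −ΔU = 6020 J.
State after step 1: P = 32.6 kPa, V = 63.9 L, T = 264 K.
Step 2 — Isobaric: P stays 32.6 kPa; V/T = const ⇒ T₂ = 677 K, V₂ = 164 L.
W = PΔV = 32.6×(164−63.9) kPa·L = 3270 J.
ΔU = nCvΔT = 0.951×20.8×(677−264) = 8170 J.
Q = ΔU + W = nCpΔT = 11400 J.
Net over both steps: W = 9290 J, Q = 11400 J, ΔU = 2150 J.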